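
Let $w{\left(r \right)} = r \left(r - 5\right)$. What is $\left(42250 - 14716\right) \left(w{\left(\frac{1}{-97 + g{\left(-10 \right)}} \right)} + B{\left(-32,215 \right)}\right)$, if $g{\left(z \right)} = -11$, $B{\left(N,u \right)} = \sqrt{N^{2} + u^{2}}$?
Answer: $\frac{2482649}{1944} + 27534 \sqrt{47249} \approx 5.9863 \cdot 10^{6}$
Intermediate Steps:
$w{\left(r \right)} = r \left(-5 + r\right)$
$\left(42250 - 14716\right) \left(w{\left(\frac{1}{-97 + g{\left(-10 \right)}} \right)} + B{\left(-32,215 \right)}\right) = \left(42250 - 14716\right) \left(\frac{-5 + \frac{1}{-97 - 11}}{-97 - 11} + \sqrt{\left(-32\right)^{2} + 215^{2}}\right) = 27534 \left(\frac{-5 + \frac{1}{-108}}{-108} + \sqrt{1024 + 46225}\right) = 27534 \left(- \frac{-5 - \frac{1}{108}}{108} + \sqrt{47249}\right) = 27534 \left(\left(- \frac{1}{108}\right) \left(- \frac{541}{108}\right) + \sqrt{47249}\right) = 27534 \left(\frac{541}{11664} + \sqrt{47249}\right) = \frac{2482649}{1944} + 27534 \sqrt{47249}$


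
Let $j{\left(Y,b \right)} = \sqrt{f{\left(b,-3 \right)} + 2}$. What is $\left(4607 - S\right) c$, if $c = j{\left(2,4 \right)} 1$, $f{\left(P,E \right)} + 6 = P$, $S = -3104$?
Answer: $0$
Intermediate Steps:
$f{\left(P,E \right)} = -6 + P$
$j{\left(Y,b \right)} = \sqrt{-4 + b}$ ($j{\left(Y,b \right)} = \sqrt{\left(-6 + b\right) + 2} = \sqrt{-4 + b}$)
$c = 0$ ($c = \sqrt{-4 + 4} \cdot 1 = \sqrt{0} \cdot 1 = 0 \cdot 1 = 0$)
$\left(4607 - S\right) c = \left(4607 - -3104\right) 0 = \left(4607 + 3104\right) 0 = 7711 \cdot 0 = 0$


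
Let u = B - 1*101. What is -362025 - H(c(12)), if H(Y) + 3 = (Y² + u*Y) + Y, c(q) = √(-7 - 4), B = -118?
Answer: -362011 + 218*I*√11 ≈ -3.6201e+5 + 723.02*I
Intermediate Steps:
u = -219 (u = -118 - 1*101 = -118 - 101 = -219)
c(q) = I*√11 (c(q) = √(-11) = I*√11)
H(Y) = -3 + Y² - 218*Y (H(Y) = -3 + ((Y² - 219*Y) + Y) = -3 + (Y² - 218*Y) = -3 + Y² - 218*Y)
-362025 - H(c(12)) = -362025 - (-3 + (I*√11)² - 218*I*√11) = -362025 - (-3 - 11 - 218*I*√11) = -362025 - (-14 - 218*I*√11) = -362025 + (14 + 218*I*√11) = -362011 + 218*I*√11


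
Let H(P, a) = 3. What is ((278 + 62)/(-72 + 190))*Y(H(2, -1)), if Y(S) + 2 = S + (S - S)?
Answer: 170/59 ≈ 2.8814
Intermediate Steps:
Y(S) = -2 + S (Y(S) = -2 + (S + (S - S)) = -2 + (S + 0) = -2 + S)
((278 + 62)/(-72 + 190))*Y(H(2, -1)) = ((278 + 62)/(-72 + 190))*(-2 + 3) = (340/118)*1 = (340*(1/118))*1 = (170/59)*1 = 170/59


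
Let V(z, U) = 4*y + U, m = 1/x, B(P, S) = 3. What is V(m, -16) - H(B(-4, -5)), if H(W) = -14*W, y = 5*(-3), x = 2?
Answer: -34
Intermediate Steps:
y = -15
m = 1/2 ≈ 0.50000
V(z, U) = -60 + U (V(z, U) = 4*(-15) + U = -60 + U)
V(m, -16) - H(B(-4, -5)) = (-60 - 16) - (-14)*3 = -76 - 1*(-42) = -76 + 42 = -34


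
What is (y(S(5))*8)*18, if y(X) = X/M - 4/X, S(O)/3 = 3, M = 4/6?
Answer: 1880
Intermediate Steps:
M = ⅔ (M = 4*(⅙) = ⅔ ≈ 0.66667)
S(O) = 9 (S(O) = 3*3 = 9)
y(X) = -4/X + 3*X/2 (y(X) = X/(⅔) - 4/X = X*(3/2) - 4/X = 3*X/2 - 4/X = -4/X + 3*X/2)
(y(S(5))*8)*18 = ((-4/9 + (3/2)*9)*8)*18 = ((-4*⅑ + 27/2)*8)*18 = ((-4/9 + 27/2)*8)*18 = ((235/18)*8)*18 = (940/9)*18 = 1880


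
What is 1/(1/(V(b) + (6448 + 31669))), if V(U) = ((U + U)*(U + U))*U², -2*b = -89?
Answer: 62894709/4 ≈ 1.5724e+7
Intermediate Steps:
b = 89/2 (b = -½*(-89) = 89/2 ≈ 44.500)
V(U) = 4*U⁴ (V(U) = ((2*U)*(2*U))*U² = (4*U²)*U² = 4*U⁴)
1/(1/(V(b) + (6448 + 31669))) = 1/(1/(4*(89/2)⁴ + (6448 + 31669))) = 1/(1/(4*(62742241/16) + 38117)) = 1/(1/(62742241/4 + 38117)) = 1/(1/(62894709/4)) = 1/(4/62894709) = 62894709/4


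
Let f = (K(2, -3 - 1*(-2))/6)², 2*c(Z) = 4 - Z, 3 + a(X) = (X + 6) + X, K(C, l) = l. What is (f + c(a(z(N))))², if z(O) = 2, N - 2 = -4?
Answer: 2809/1296 ≈ 2.1674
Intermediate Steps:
N = -2 (N = 2 - 4 = -2)
a(X) = 3 + 2*X (a(X) = -3 + ((X + 6) + X) = -3 + ((6 + X) + X) = -3 + (6 + 2*X) = 3 + 2*X)
c(Z) = 2 - Z/2 (c(Z) = (4 - Z)/2 = 2 - Z/2)
f = 1/36 (f = ((-3 - 1*(-2))/6)² = ((-3 + 2)*(⅙))² = (-1*⅙)² = (-⅙)² = 1/36 ≈ 0.027778)
(f + c(a(z(N))))² = (1/36 + (2 - (3 + 2*2)/2))² = (1/36 + (2 - (3 + 4)/2))² = (1/36 + (2 - ½*7))² = (1/36 + (2 - 7/2))² = (1/36 - 3/2)² = (-53/36)² = 2809/1296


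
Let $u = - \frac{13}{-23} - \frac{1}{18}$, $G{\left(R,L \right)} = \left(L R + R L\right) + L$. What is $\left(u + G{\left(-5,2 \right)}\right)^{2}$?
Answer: $\frac{52432081}{171396} \approx 305.91$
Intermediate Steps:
$G{\left(R,L \right)} = L + 2 L R$ ($G{\left(R,L \right)} = \left(L R + L R\right) + L = 2 L R + L = L + 2 L R$)
$u = \frac{211}{414}$ ($u = \left(-13\right) \left(- \frac{1}{23}\right) - \frac{1}{18} = \frac{13}{23} - \frac{1}{18} = \frac{211}{414} \approx 0.50966$)
$\left(u + G{\left(-5,2 \right)}\right)^{2} = \left(\frac{211}{414} + 2 \left(1 + 2 \left(-5\right)\right)\right)^{2} = \left(\frac{211}{414} + 2 \left(1 - 10\right)\right)^{2} = \left(\frac{211}{414} + 2 \left(-9\right)\right)^{2} = \left(\frac{211}{414} - 18\right)^{2} = \left(- \frac{7241}{414}\right)^{2} = \frac{52432081}{171396}$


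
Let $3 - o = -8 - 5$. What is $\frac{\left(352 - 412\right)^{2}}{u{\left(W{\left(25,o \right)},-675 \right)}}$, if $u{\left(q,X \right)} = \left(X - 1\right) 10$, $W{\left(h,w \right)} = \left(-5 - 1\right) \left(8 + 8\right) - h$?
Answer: $- \frac{90}{169} \approx -0.53254$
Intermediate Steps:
$o = 16$ ($o = 3 - \left(-8 - 5\right) = 3 - -13 = 3 + 13 = 16$)
$W{\left(h,w \right)} = -96 - h$ ($W{\left(h,w \right)} = \left(-6\right) 16 - h = -96 - h$)
$u{\left(q,X \right)} = -10 + 10 X$ ($u{\left(q,X \right)} = \left(-1 + X\right) 10 = -10 + 10 X$)
$\frac{\left(352 - 412\right)^{2}}{u{\left(W{\left(25,o \right)},-675 \right)}} = \frac{\left(352 - 412\right)^{2}}{-10 + 10 \left(-675\right)} = \frac{\left(-60\right)^{2}}{-10 - 6750} = \frac{3600}{-6760} = 3600 \left(- \frac{1}{6760}\right) = - \frac{90}{169}$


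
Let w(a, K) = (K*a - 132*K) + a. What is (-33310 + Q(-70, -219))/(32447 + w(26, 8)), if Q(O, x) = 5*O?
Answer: -612/575 ≈ -1.0643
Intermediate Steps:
w(a, K) = a - 132*K + K*a (w(a, K) = (-132*K + K*a) + a = a - 132*K + K*a)
(-33310 + Q(-70, -219))/(32447 + w(26, 8)) = (-33310 + 5*(-70))/(32447 + (26 - 132*8 + 8*26)) = (-33310 - 350)/(32447 + (26 - 1056 + 208)) = -33660/(32447 - 822) = -33660/31625 = -33660*1/31625 = -612/575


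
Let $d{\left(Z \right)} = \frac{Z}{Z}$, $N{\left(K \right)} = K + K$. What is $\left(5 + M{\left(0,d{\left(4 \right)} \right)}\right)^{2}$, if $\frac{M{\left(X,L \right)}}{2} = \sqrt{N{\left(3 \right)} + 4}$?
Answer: $65 + 20 \sqrt{10} \approx 128.25$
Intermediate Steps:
$N{\left(K \right)} = 2 K$
$d{\left(Z \right)} = 1$
$M{\left(X,L \right)} = 2 \sqrt{10}$ ($M{\left(X,L \right)} = 2 \sqrt{2 \cdot 3 + 4} = 2 \sqrt{6 + 4} = 2 \sqrt{10}$)
$\left(5 + M{\left(0,d{\left(4 \right)} \right)}\right)^{2} = \left(5 + 2 \sqrt{10}\right)^{2}$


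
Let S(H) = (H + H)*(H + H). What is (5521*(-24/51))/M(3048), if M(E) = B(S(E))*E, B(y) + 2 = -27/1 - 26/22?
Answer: 60731/2150364 ≈ 0.028242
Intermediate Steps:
S(H) = 4*H**2 (S(H) = (2*H)*(2*H) = 4*H**2)
B(y) = -332/11 (B(y) = -2 + (-27/1 - 26/22) = -2 + (-27*1 - 26*1/22) = -2 + (-27 - 13/11) = -2 - 310/11 = -332/11)
M(E) = -332*E/11
(5521*(-24/51))/M(3048) = (5521*(-24/51))/((-332/11*3048)) = (5521*(-24*1/51))/(-1011936/11) = (5521*(-8/17))*(-11/1011936) = -44168/17*(-11/1011936) = 60731/2150364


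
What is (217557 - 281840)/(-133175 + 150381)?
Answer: -64283/17206 ≈ -3.7361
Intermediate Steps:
(217557 - 281840)/(-133175 + 150381) = -64283/17206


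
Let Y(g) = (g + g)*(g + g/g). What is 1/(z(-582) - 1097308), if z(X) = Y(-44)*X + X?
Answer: -1/3300178 ≈ -3.0301e-7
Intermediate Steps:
Y(g) = 2*g*(1 + g) (Y(g) = (2*g)*(g + 1) = (2*g)*(1 + g) = 2*g*(1 + g))
z(X) = 3785*X (z(X) = (2*(-44)*(1 - 44))*X + X = (2*(-44)*(-43))*X + X = 3784*X + X = 3785*X)
1/(z(-582) - 1097308) = 1/(3785*(-582) - 1097308) = 1/(-2202870 - 1097308) = 1/(-3300178) = -1/3300178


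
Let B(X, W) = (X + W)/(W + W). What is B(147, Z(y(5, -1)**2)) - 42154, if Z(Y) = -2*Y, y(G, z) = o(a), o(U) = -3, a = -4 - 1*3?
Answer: -505891/12 ≈ -42158.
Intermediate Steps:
a = -7 (a = -4 - 3 = -7)
y(G, z) = -3
B(X, W) = (W + X)/(2*W) (B(X, W) = (W + X)/((2*W)) = (W + X)*(1/(2*W)) = (W + X)/(2*W))
B(147, Z(y(5, -1)**2)) - 42154 = (-2*(-3)**2 + 147)/(2*((-2*(-3)**2))) - 42154 = (-2*9 + 147)/(2*((-2*9))) - 42154 = (1/2)*(-18 + 147)/(-18) - 42154 = (1/2)*(-1/18)*129 - 42154 = -43/12 - 42154 = -505891/12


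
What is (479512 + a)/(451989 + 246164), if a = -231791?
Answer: 247721/698153 ≈ 0.35482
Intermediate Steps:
(479512 + a)/(451989 + 246164) = (479512 - 231791)/(451989 + 246164) = 247721/698153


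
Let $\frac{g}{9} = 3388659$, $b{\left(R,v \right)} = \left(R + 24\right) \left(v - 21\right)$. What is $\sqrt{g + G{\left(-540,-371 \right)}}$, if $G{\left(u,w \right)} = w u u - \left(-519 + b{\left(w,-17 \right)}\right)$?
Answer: $4 i \sqrt{4856146} \approx 8814.7 i$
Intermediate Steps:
$b{\left(R,v \right)} = \left(-21 + v\right) \left(24 + R\right)$ ($b{\left(R,v \right)} = \left(24 + R\right) \left(-21 + v\right) = \left(-21 + v\right) \left(24 + R\right)$)
$G{\left(u,w \right)} = 1431 + 38 w + w u^{2}$ ($G{\left(u,w \right)} = w u u - \left(-1023 - 408 - 21 w + w \left(-17\right)\right) = u w u - \left(-1431 - 38 w\right) = w u^{2} - \left(-1431 - 38 w\right) = w u^{2} + \left(519 + \left(912 + 38 w\right)\right) = w u^{2} + \left(1431 + 38 w\right) = 1431 + 38 w + w u^{2}$)
$g = 30497931$ ($g = 9 \cdot 3388659 = 30497931$)
$\sqrt{g + G{\left(-540,-371 \right)}} = \sqrt{30497931 + \left(1431 + 38 \left(-371\right) - 371 \left(-540\right)^{2}\right)} = \sqrt{30497931 - 108196267} = \sqrt{-77698336} = 4 i \sqrt{4856146}$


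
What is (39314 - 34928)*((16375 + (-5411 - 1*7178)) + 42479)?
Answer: 202918290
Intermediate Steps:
(39314 - 34928)*((16375 + (-5411 - 1*7178)) + 42479) = 4386*((16375 + (-5411 - 7178)) + 42479) = 4386*((16375 - 12589) + 42479) = 4386*(3786 + 42479) = 4386*46265 = 202918290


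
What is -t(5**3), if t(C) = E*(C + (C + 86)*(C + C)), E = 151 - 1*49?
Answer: -5393250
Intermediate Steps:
E = 102 (E = 151 - 49 = 102)
t(C) = 102*C + 204*C*(86 + C) (t(C) = 102*(C + (C + 86)*(C + C)) = 102*(C + (86 + C)*(2*C)) = 102*(C + 2*C*(86 + C)) = 102*C + 204*C*(86 + C))
-t(5**3) = -102*5**3*(173 + 2*5**3) = -102*125*(173 + 2*125) = -102*125*(173 + 250) = -102*125*423 = -1*5393250 = -5393250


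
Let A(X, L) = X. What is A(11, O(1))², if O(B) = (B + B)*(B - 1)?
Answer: 121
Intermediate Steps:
O(B) = 2*B*(-1 + B) (O(B) = (2*B)*(-1 + B) = 2*B*(-1 + B))
A(11, O(1))² = 11² = 121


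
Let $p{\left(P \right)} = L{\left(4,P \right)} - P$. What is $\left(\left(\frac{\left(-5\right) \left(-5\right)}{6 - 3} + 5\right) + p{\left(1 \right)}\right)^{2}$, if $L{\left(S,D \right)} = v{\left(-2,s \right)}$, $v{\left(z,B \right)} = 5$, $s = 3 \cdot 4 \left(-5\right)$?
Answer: $\frac{2704}{9} \approx 300.44$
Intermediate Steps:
$s = -60$ ($s = 12 \left(-5\right) = -60$)
$L{\left(S,D \right)} = 5$
$p{\left(P \right)} = 5 - P$
$\left(\left(\frac{\left(-5\right) \left(-5\right)}{6 - 3} + 5\right) + p{\left(1 \right)}\right)^{2} = \left(\left(\frac{\left(-5\right) \left(-5\right)}{6 - 3} + 5\right) + \left(5 - 1\right)\right)^{2} = \left(\left(\frac{1}{3} \cdot 25 + 5\right) + \left(5 - 1\right)\right)^{2} = \left(\left(\frac{1}{3} \cdot 25 + 5\right) + 4\right)^{2} = \left(\left(\frac{25}{3} + 5\right) + 4\right)^{2} = \left(\frac{40}{3} + 4\right)^{2} = \left(\frac{52}{3}\right)^{2} = \frac{2704}{9}$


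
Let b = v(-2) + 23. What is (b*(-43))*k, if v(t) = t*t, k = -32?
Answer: 37152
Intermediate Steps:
v(t) = t²
b = 27 (b = (-2)² + 23 = 4 + 23 = 27)
(b*(-43))*k = (27*(-43))*(-32) = -1161*(-32) = 37152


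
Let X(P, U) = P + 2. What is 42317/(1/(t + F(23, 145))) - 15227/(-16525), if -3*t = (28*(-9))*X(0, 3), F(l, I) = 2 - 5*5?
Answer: 101396836852/16525 ≈ 6.1360e+6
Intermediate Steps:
F(l, I) = -23 (F(l, I) = 2 - 25 = -23)
X(P, U) = 2 + P
t = 168 (t = -28*(-9)*(2 + 0)/3 = -(-84)*2 = -⅓*(-504) = 168)
42317/(1/(t + F(23, 145))) - 15227/(-16525) = 42317/(1/(168 - 23)) - 15227/(-16525) = 42317/(1/145) - 15227*(-1/16525) = 42317/(1/145) + 15227/16525 = 42317*145 + 15227/16525 = 6135965 + 15227/16525 = 101396836852/16525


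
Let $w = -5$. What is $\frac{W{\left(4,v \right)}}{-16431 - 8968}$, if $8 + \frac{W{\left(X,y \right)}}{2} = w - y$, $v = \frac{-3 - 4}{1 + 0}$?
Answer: $\frac{12}{25399} \approx 0.00047246$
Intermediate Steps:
$v = -7$ ($v = - \frac{7}{1} = \left(-7\right) 1 = -7$)
$W{\left(X,y \right)} = -26 - 2 y$ ($W{\left(X,y \right)} = -16 + 2 \left(-5 - y\right) = -16 - \left(10 + 2 y\right) = -26 - 2 y$)
$\frac{W{\left(4,v \right)}}{-16431 - 8968} = \frac{-26 - -14}{-16431 - 8968} = \frac{-26 + 14}{-25399} = \left(-12\right) \left(- \frac{1}{25399}\right) = \frac{12}{25399}$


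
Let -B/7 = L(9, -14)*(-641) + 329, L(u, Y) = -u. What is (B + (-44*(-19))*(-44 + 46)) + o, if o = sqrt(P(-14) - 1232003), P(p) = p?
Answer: -41014 + I*sqrt(1232017) ≈ -41014.0 + 1110.0*I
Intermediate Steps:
B = -42686 (B = -7*(-1*9*(-641) + 329) = -7*(-9*(-641) + 329) = -7*(5769 + 329) = -7*6098 = -42686)
o = I*sqrt(1232017) (o = sqrt(-14 - 1232003) = sqrt(-1232017) = I*sqrt(1232017) ≈ 1110.0*I)
(B + (-44*(-19))*(-44 + 46)) + o = (-42686 + (-44*(-19))*(-44 + 46)) + I*sqrt(1232017) = (-42686 + 836*2) + I*sqrt(1232017) = (-42686 + 1672) + I*sqrt(1232017) = -41014 + I*sqrt(1232017)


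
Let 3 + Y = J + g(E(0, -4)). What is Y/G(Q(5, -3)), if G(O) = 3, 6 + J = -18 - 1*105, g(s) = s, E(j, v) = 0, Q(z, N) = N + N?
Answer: -44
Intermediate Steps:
Q(z, N) = 2*N
J = -129 (J = -6 + (-18 - 1*105) = -6 + (-18 - 105) = -6 - 123 = -129)
Y = -132 (Y = -3 + (-129 + 0) = -3 - 129 = -132)
Y/G(Q(5, -3)) = -132/3 = -132*⅓ = -44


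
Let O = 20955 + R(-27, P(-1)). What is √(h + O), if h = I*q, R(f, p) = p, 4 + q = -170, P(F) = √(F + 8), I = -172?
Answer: √(50883 + √7) ≈ 225.58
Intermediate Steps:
P(F) = √(8 + F)
q = -174 (q = -4 - 170 = -174)
h = 29928 (h = -172*(-174) = 29928)
O = 20955 + √7 (O = 20955 + √(8 - 1) = 20955 + √7 ≈ 20958.)
√(h + O) = √(29928 + (20955 + √7)) = √(50883 + √7)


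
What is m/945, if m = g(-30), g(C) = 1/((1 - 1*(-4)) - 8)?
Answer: -1/2835 ≈ -0.00035273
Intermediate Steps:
g(C) = -⅓ (g(C) = 1/((1 + 4) - 8) = 1/(5 - 8) = 1/(-3) = -⅓)
m = -⅓ ≈ -0.33333
m/945 = -⅓/945 = -⅓*1/945 = -1/2835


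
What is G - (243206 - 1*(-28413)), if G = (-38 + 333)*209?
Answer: -209964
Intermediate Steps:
G = 61655 (G = 295*209 = 61655)
G - (243206 - 1*(-28413)) = 61655 - (243206 - 1*(-28413)) = 61655 - (243206 + 28413) = 61655 - 1*271619 = 61655 - 271619 = -209964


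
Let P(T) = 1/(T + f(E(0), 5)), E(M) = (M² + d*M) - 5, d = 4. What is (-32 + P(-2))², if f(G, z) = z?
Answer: 9025/9 ≈ 1002.8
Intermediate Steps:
E(M) = -5 + M² + 4*M (E(M) = (M² + 4*M) - 5 = -5 + M² + 4*M)
P(T) = 1/(5 + T) (P(T) = 1/(T + 5) = 1/(5 + T))
(-32 + P(-2))² = (-32 + 1/(5 - 2))² = (-32 + 1/3)² = (-32 + ⅓)² = (-95/3)² = 9025/9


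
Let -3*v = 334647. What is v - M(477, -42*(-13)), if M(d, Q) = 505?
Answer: -112054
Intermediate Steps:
v = -111549 (v = -⅓*334647 = -111549)
v - M(477, -42*(-13)) = -111549 - 1*505 = -111549 - 505 = -112054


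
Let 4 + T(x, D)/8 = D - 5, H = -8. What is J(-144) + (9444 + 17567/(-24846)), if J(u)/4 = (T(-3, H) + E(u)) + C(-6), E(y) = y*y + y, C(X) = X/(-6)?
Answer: 2267726545/24846 ≈ 91271.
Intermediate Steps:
T(x, D) = -72 + 8*D (T(x, D) = -32 + 8*(D - 5) = -32 + 8*(-5 + D) = -32 + (-40 + 8*D) = -72 + 8*D)
C(X) = -X/6 (C(X) = X*(-⅙) = -X/6)
E(y) = y + y² (E(y) = y² + y = y + y²)
J(u) = -540 + 4*u*(1 + u) (J(u) = 4*(((-72 + 8*(-8)) + u*(1 + u)) - ⅙*(-6)) = 4*(((-72 - 64) + u*(1 + u)) + 1) = 4*((-136 + u*(1 + u)) + 1) = 4*(-135 + u*(1 + u)) = -540 + 4*u*(1 + u))
J(-144) + (9444 + 17567/(-24846)) = (-540 + 4*(-144)*(1 - 144)) + (9444 + 17567/(-24846)) = (-540 + 4*(-144)*(-143)) + (9444 + 17567*(-1/24846)) = (-540 + 82368) + (9444 - 17567/24846) = 81828 + 234628057/24846 = 2267726545/24846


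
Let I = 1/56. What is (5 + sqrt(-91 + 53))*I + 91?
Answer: 5101/56 + I*sqrt(38)/56 ≈ 91.089 + 0.11008*I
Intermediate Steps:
I = 1/56 ≈ 0.017857
(5 + sqrt(-91 + 53))*I + 91 = (5 + sqrt(-91 + 53))*(1/56) + 91 = (5 + sqrt(-38))*(1/56) + 91 = (5 + I*sqrt(38))*(1/56) + 91 = (5/56 + I*sqrt(38)/56) + 91 = 5101/56 + I*sqrt(38)/56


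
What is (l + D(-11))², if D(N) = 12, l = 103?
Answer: 13225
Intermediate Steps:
(l + D(-11))² = (103 + 12)² = 115² = 13225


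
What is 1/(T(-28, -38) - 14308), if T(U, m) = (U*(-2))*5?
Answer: -1/14028 ≈ -7.1286e-5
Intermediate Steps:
T(U, m) = -10*U (T(U, m) = -2*U*5 = -10*U)
1/(T(-28, -38) - 14308) = 1/(-10*(-28) - 14308) = 1/(280 - 14308) = 1/(-14028) = -1/14028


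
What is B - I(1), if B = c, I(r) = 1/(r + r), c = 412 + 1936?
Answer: 4695/2 ≈ 2347.5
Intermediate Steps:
c = 2348
I(r) = 1/(2*r)
B = 2348
B - I(1) = 2348 - 1/(2*1) = 2348 - 1/2 = 4695/2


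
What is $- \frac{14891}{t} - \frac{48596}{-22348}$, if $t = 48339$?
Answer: $\frac{504074494}{270069993} \approx 1.8665$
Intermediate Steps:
$- \frac{14891}{t} - \frac{48596}{-22348} = - \frac{14891}{48339} - \frac{48596}{-22348} = \left(-14891\right) \frac{1}{48339} - - \frac{12149}{5587} = - \frac{14891}{48339} + \frac{12149}{5587} = \frac{504074494}{270069993}$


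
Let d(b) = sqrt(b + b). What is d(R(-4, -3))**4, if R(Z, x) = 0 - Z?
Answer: 64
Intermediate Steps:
R(Z, x) = -Z
d(b) = sqrt(2)*sqrt(b) (d(b) = sqrt(2*b) = sqrt(2)*sqrt(b))
d(R(-4, -3))**4 = (sqrt(2)*sqrt(-1*(-4)))**4 = (sqrt(2)*sqrt(4))**4 = (sqrt(2)*2)**4 = (2*sqrt(2))**4 = 64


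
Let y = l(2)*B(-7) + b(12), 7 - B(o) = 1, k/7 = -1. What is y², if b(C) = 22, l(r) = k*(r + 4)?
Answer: 52900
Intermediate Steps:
k = -7 (k = 7*(-1) = -7)
B(o) = 6 (B(o) = 7 - 1*1 = 7 - 1 = 6)
l(r) = -28 - 7*r (l(r) = -7*(r + 4) = -7*(4 + r) = -28 - 7*r)
y = -230 (y = (-28 - 7*2)*6 + 22 = (-28 - 14)*6 + 22 = -42*6 + 22 = -252 + 22 = -230)
y² = (-230)² = 52900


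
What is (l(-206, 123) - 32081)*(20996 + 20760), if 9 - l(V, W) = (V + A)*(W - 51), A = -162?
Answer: -232831456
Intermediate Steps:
l(V, W) = 9 - (-162 + V)*(-51 + W) (l(V, W) = 9 - (V - 162)*(W - 51) = 9 - (-162 + V)*(-51 + W))
(l(-206, 123) - 32081)*(20996 + 20760) = ((-8253 + 51*(-206) + 162*123 - 1*(-206)*123) - 32081)*(20996 + 20760) = ((-8253 - 10506 + 19926 + 25338) - 32081)*41756 = (26505 - 32081)*41756 = -5576*41756 = -232831456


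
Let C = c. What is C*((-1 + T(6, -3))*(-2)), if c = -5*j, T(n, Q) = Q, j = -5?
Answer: 200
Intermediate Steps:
c = 25 (c = -5*(-5) = 25)
C = 25
C*((-1 + T(6, -3))*(-2)) = 25*((-1 - 3)*(-2)) = 25*(-4*(-2)) = 25*8 = 200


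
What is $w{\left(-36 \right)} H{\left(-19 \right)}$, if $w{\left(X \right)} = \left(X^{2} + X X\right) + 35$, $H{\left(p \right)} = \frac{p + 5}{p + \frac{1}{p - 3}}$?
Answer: $\frac{809116}{419} \approx 1931.1$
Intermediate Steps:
$H{\left(p \right)} = \frac{5 + p}{p + \frac{1}{-3 + p}}$
$w{\left(X \right)} = 35 + 2 X^{2}$ ($w{\left(X \right)} = \left(X^{2} + X^{2}\right) + 35 = 2 X^{2} + 35 = 35 + 2 X^{2}$)
$w{\left(-36 \right)} H{\left(-19 \right)} = \left(35 + 2 \left(-36\right)^{2}\right) \frac{-15 + \left(-19\right)^{2} + 2 \left(-19\right)}{1 + \left(-19\right)^{2} - -57} = \left(35 + 2 \cdot 1296\right) \frac{-15 + 361 - 38}{1 + 361 + 57} = \left(35 + 2592\right) \frac{1}{419} \cdot 308 = 2627 \cdot \frac{1}{419} \cdot 308 = 2627 \cdot \frac{308}{419} = \frac{809116}{419}$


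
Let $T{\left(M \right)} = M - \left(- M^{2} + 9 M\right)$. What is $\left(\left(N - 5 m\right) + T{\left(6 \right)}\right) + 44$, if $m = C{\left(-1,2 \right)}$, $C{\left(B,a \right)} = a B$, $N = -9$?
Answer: $33$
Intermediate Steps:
$C{\left(B,a \right)} = B a$
$m = -2$ ($m = \left(-1\right) 2 = -2$)
$T{\left(M \right)} = M^{2} - 8 M$ ($T{\left(M \right)} = M + \left(M^{2} - 9 M\right) = M^{2} - 8 M$)
$\left(\left(N - 5 m\right) + T{\left(6 \right)}\right) + 44 = \left(\left(-9 - -10\right) + 6 \left(-8 + 6\right)\right) + 44 = \left(\left(-9 + 10\right) + 6 \left(-2\right)\right) + 44 = \left(1 - 12\right) + 44 = -11 + 44 = 33$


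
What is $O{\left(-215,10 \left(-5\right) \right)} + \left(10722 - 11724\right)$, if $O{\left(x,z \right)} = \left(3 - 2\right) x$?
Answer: $-1217$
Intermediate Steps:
$O{\left(x,z \right)} = x$ ($O{\left(x,z \right)} = 1 x = x$)
$O{\left(-215,10 \left(-5\right) \right)} + \left(10722 - 11724\right) = -215 + \left(10722 - 11724\right) = -215 - 1002 = -1217$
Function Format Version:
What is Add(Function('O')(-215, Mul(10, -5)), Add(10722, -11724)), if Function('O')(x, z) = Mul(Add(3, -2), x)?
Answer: -1217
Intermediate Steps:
Function('O')(x, z) = x (Function('O')(x, z) = Mul(1, x) = x)
Add(Function('O')(-215, Mul(10, -5)), Add(10722, -11724)) = Add(-215, Add(10722, -11724)) = Add(-215, -1002) = -1217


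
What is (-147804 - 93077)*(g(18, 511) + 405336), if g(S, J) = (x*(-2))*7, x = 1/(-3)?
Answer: -292916595382/3 ≈ -9.7639e+10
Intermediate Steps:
x = -⅓ ≈ -0.33333
g(S, J) = 14/3 (g(S, J) = -⅓*(-2)*7 = (⅔)*7 = 14/3)
(-147804 - 93077)*(g(18, 511) + 405336) = (-147804 - 93077)*(14/3 + 405336) = -240881*1216022/3 = -292916595382/3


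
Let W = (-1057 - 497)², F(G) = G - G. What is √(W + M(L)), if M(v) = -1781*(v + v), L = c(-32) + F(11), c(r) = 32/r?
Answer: √2418478 ≈ 1555.1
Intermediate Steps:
F(G) = 0
L = -1 (L = 32/(-32) + 0 = 32*(-1/32) + 0 = -1 + 0 = -1)
M(v) = -3562*v
W = 2414916 (W = (-1554)² = 2414916)
√(W + M(L)) = √(2414916 - 3562*(-1)) = √(2414916 + 3562) = √2418478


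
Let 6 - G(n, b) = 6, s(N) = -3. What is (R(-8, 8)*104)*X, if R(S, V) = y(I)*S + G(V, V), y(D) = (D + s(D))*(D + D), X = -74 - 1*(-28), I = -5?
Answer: 3061760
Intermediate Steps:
G(n, b) = 0 (G(n, b) = 6 - 1*6 = 6 - 6 = 0)
X = -46 (X = -74 + 28 = -46)
y(D) = 2*D*(-3 + D) (y(D) = (D - 3)*(D + D) = (-3 + D)*(2*D) = 2*D*(-3 + D))
R(S, V) = 80*S (R(S, V) = (2*(-5)*(-3 - 5))*S + 0 = (2*(-5)*(-8))*S + 0 = 80*S + 0 = 80*S)
(R(-8, 8)*104)*X = ((80*(-8))*104)*(-46) = -640*104*(-46) = -66560*(-46) = 3061760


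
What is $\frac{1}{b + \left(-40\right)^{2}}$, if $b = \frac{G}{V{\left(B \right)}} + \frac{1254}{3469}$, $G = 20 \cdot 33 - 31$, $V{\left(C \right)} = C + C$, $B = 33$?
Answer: $\frac{228954}{368591165} \approx 0.00062116$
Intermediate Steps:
$V{\left(C \right)} = 2 C$
$G = 629$ ($G = 660 - 31 = 629$)
$b = \frac{2264765}{228954}$ ($b = \frac{629}{2 \cdot 33} + \frac{1254}{3469} = \frac{629}{66} + 1254 \cdot \frac{1}{3469} = 629 \cdot \frac{1}{66} + \frac{1254}{3469} = \frac{629}{66} + \frac{1254}{3469} = \frac{2264765}{228954} \approx 9.8918$)
$\frac{1}{b + \left(-40\right)^{2}} = \frac{1}{\frac{2264765}{228954} + \left(-40\right)^{2}} = \frac{1}{\frac{2264765}{228954} + 1600} = \frac{1}{\frac{368591165}{228954}} = \frac{228954}{368591165}$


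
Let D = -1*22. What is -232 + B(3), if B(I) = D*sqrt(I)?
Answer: -232 - 22*sqrt(3) ≈ -270.10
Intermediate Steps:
D = -22
B(I) = -22*sqrt(I)
-232 + B(3) = -232 - 22*sqrt(3)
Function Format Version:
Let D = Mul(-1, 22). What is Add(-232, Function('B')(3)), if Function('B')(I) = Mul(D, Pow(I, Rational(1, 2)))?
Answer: Add(-232, Mul(-22, Pow(3, Rational(1, 2)))) ≈ -270.10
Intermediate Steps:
D = -22
Function('B')(I) = Mul(-22, Pow(I, Rational(1, 2)))
Add(-232, Function('B')(3)) = Add(-232, Mul(-22, Pow(3, Rational(1, 2))))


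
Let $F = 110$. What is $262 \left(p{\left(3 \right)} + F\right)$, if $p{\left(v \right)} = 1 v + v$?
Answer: $30392$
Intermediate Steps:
$p{\left(v \right)} = 2 v$ ($p{\left(v \right)} = v + v = 2 v$)
$262 \left(p{\left(3 \right)} + F\right) = 262 \left(2 \cdot 3 + 110\right) = 262 \left(6 + 110\right) = 262 \cdot 116 = 30392$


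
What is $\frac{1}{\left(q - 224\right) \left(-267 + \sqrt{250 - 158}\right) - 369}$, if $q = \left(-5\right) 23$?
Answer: $\frac{2504}{225426889} + \frac{113 \sqrt{23}}{1352561334} \approx 1.1508 \cdot 10^{-5}$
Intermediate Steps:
$q = -115$
$\frac{1}{\left(q - 224\right) \left(-267 + \sqrt{250 - 158}\right) - 369} = \frac{1}{\left(-115 - 224\right) \left(-267 + \sqrt{250 - 158}\right) - 369} = \frac{1}{- 339 \left(-267 + \sqrt{250 - 158}\right) - 369} = \frac{1}{- 339 \left(-267 + \sqrt{92}\right) - 369} = \frac{1}{- 339 \left(-267 + 2 \sqrt{23}\right) - 369} = \frac{1}{\left(90513 - 678 \sqrt{23}\right) - 369} = \frac{1}{90144 - 678 \sqrt{23}}$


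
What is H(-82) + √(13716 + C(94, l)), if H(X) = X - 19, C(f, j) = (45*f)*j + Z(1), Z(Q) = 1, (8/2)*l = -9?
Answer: -101 + √16798/2 ≈ -36.196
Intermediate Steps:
l = -9/4 (l = (¼)*(-9) = -9/4 ≈ -2.2500)
C(f, j) = 1 + 45*f*j (C(f, j) = (45*f)*j + 1 = 45*f*j + 1 = 1 + 45*f*j)
H(X) = -19 + X
H(-82) + √(13716 + C(94, l)) = (-19 - 82) + √(13716 + (1 + 45*94*(-9/4))) = -101 + √(13716 + (1 - 19035/2)) = -101 + √(13716 - 19033/2) = -101 + √(8399/2) = -101 + √16798/2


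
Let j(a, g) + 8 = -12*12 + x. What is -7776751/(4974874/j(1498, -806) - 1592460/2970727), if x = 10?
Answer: 1640284895926367/7389609321359 ≈ 221.97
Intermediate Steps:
j(a, g) = -142 (j(a, g) = -8 + (-12*12 + 10) = -8 + (-144 + 10) = -8 - 134 = -142)
-7776751/(4974874/j(1498, -806) - 1592460/2970727) = -7776751/(4974874/(-142) - 1592460/2970727) = -7776751/(4974874*(-1/142) - 1592460*1/2970727) = -7776751/(-2487437/71 - 1592460/2970727) = -7776751/(-7389609321359/210921617) = -7776751*(-210921617/7389609321359) = 1640284895926367/7389609321359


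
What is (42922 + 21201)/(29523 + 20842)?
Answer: 64123/50365 ≈ 1.2732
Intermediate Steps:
(42922 + 21201)/(29523 + 20842) = 64123/50365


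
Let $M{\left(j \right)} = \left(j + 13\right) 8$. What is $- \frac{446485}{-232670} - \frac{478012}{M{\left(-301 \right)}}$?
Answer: $\frac{2806193837}{13401792} \approx 209.39$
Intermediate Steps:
$M{\left(j \right)} = 104 + 8 j$ ($M{\left(j \right)} = \left(13 + j\right) 8 = 104 + 8 j$)
$- \frac{446485}{-232670} - \frac{478012}{M{\left(-301 \right)}} = - \frac{446485}{-232670} - \frac{478012}{104 + 8 \left(-301\right)} = \left(-446485\right) \left(- \frac{1}{232670}\right) - \frac{478012}{104 - 2408} = \frac{89297}{46534} - \frac{478012}{-2304} = \frac{89297}{46534} - - \frac{119503}{576} = \frac{89297}{46534} + \frac{119503}{576} = \frac{2806193837}{13401792}$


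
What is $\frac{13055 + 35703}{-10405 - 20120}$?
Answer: $- \frac{48758}{30525} \approx -1.5973$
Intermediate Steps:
$\frac{13055 + 35703}{-10405 - 20120} = \frac{48758}{-30525} = 48758 \left(- \frac{1}{30525}\right) = - \frac{48758}{30525}$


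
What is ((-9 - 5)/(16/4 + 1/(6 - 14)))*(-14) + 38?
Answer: 2746/31 ≈ 88.581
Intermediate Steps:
((-9 - 5)/(16/4 + 1/(6 - 14)))*(-14) + 38 = -14/(16*(1/4) + 1/(-8))*(-14) + 38 = -14/(4 - 1/8)*(-14) + 38 = -14/31/8*(-14) + 38 = -14*8/31*(-14) + 38 = -112/31*(-14) + 38 = 1568/31 + 38 = 2746/31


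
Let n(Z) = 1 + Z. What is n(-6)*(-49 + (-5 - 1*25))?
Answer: 395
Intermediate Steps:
n(-6)*(-49 + (-5 - 1*25)) = (1 - 6)*(-49 + (-5 - 1*25)) = -5*(-49 + (-5 - 25)) = -5*(-49 - 30) = -5*(-79) = 395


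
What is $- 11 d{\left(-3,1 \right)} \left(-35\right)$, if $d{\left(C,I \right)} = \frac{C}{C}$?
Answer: $385$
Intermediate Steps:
$d{\left(C,I \right)} = 1$
$- 11 d{\left(-3,1 \right)} \left(-35\right) = \left(-11\right) 1 \left(-35\right) = \left(-11\right) \left(-35\right) = 385$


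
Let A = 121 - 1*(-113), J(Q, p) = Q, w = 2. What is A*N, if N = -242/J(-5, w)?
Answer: 56628/5 ≈ 11326.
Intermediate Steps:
A = 234 (A = 121 + 113 = 234)
N = 242/5 (N = -242/(-5) = -242*(-⅕) = 242/5 ≈ 48.400)
A*N = 234*(242/5) = 56628/5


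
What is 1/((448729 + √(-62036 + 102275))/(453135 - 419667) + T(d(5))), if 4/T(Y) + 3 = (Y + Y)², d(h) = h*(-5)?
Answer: 46824470216967630/627883467917603537 - 313009921818*√4471/627883467917603537 ≈ 0.074542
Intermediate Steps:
d(h) = -5*h
T(Y) = 4/(-3 + 4*Y²) (T(Y) = 4/(-3 + (Y + Y)²) = 4/(-3 + (2*Y)²) = 4/(-3 + 4*Y²))
1/((448729 + √(-62036 + 102275))/(453135 - 419667) + T(d(5))) = 1/((448729 + √(-62036 + 102275))/(453135 - 419667) + 4/(-3 + 4*(-5*5)²)) = 1/((448729 + √40239)/33468 + 4/(-3 + 4*(-25)²)) = 1/((448729 + 3*√4471)*(1/33468) + 4/(-3 + 4*625)) = 1/((448729/33468 + √4471/11156) + 4/(-3 + 2500)) = 1/((448729/33468 + √4471/11156) + 4/2497) = 1/(1120610185/83569596 + √4471/11156)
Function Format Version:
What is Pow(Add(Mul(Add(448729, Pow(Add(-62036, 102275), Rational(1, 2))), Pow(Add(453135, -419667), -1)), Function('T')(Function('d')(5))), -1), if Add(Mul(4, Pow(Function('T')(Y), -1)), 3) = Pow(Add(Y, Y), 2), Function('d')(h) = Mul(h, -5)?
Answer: Add(Rational(46824470216967630, 627883467917603537), Mul(Rational(-313009921818, 627883467917603537), Pow(4471, Rational(1, 2)))) ≈ 0.074542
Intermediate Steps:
Function('d')(h) = Mul(-5, h)
Function('T')(Y) = Mul(4, Pow(Add(-3, Mul(4, Pow(Y, 2))), -1)) (Function('T')(Y) = Mul(4, Pow(Add(-3, Pow(Add(Y, Y), 2)), -1)) = Mul(4, Pow(Add(-3, Pow(Mul(2, Y), 2)), -1)) = Mul(4, Pow(Add(-3, Mul(4, Pow(Y, 2))), -1)))
Pow(Add(Mul(Add(448729, Pow(Add(-62036, 102275), Rational(1, 2))), Pow(Add(453135, -419667), -1)), Function('T')(Function('d')(5))), -1) = Pow(Add(Mul(Add(448729, Pow(Add(-62036, 102275), Rational(1, 2))), Pow(Add(453135, -419667), -1)), Mul(4, Pow(Add(-3, Mul(4, Pow(Mul(-5, 5), 2))), -1))), -1) = Pow(Add(Mul(Add(448729, Pow(40239, Rational(1, 2))), Pow(33468, -1)), Mul(4, Pow(Add(-3, Mul(4, Pow(-25, 2))), -1))), -1) = Pow(Add(Mul(Add(448729, Mul(3, Pow(4471, Rational(1, 2)))), Rational(1, 33468)), Mul(4, Pow(Add(-3, Mul(4, 625)), -1))), -1) = Pow(Add(Add(Rational(448729, 33468), Mul(Rational(1, 11156), Pow(4471, Rational(1, 2)))), Mul(4, Pow(Add(-3, 2500), -1))), -1) = Pow(Add(Add(Rational(448729, 33468), Mul(Rational(1, 11156), Pow(4471, Rational(1, 2)))), Mul(4, Pow(2497, -1))), -1) = Pow(Add(Add(Rational(448729, 33468), Mul(Rational(1, 11156), Pow(4471, Rational(1, 2)))), Mul(4, Rational(1, 2497))), -1) = Pow(Add(Add(Rational(448729, 33468), Mul(Rational(1, 11156), Pow(4471, Rational(1, 2)))), Rational(4, 2497)), -1) = Pow(Add(Rational(1120610185, 83569596), Mul(Rational(1, 11156), Pow(4471, Rational(1, 2)))), -1)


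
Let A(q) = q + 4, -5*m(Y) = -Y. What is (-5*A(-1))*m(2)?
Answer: -6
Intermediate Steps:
m(Y) = Y/5 (m(Y) = -(-1)*Y/5 = Y/5)
A(q) = 4 + q
(-5*A(-1))*m(2) = (-5*(4 - 1))*((⅕)*2) = -5*3*(⅖) = -15*⅖ = -6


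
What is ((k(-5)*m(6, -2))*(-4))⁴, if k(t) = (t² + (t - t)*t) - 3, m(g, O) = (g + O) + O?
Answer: 959512576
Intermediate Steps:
m(g, O) = g + 2*O (m(g, O) = (O + g) + O = g + 2*O)
k(t) = -3 + t² (k(t) = (t² + 0*t) - 3 = (t² + 0) - 3 = t² - 3 = -3 + t²)
((k(-5)*m(6, -2))*(-4))⁴ = (((-3 + (-5)²)*(6 + 2*(-2)))*(-4))⁴ = (((-3 + 25)*(6 - 4))*(-4))⁴ = ((22*2)*(-4))⁴ = (44*(-4))⁴ = (-176)⁴ = 959512576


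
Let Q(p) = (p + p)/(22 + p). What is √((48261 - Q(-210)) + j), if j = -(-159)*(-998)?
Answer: 2*I*√60981231/47 ≈ 332.3*I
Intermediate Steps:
Q(p) = 2*p/(22 + p) (Q(p) = (2*p)/(22 + p) = 2*p/(22 + p))
j = -158682 (j = -1*158682 = -158682)
√((48261 - Q(-210)) + j) = √((48261 - 2*(-210)/(22 - 210)) - 158682) = √((48261 - 2*(-210)/(-188)) - 158682) = √((48261 - 2*(-210)*(-1)/188) - 158682) = √((48261 - 1*105/47) - 158682) = √((48261 - 105/47) - 158682) = √(2268162/47 - 158682) = √(-5189892/47) = 2*I*√60981231/47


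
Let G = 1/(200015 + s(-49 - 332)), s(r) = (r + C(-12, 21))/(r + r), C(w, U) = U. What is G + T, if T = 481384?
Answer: 12228099519687/25401965 ≈ 4.8138e+5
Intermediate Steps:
s(r) = (21 + r)/(2*r) (s(r) = (r + 21)/(r + r) = (21 + r)/((2*r)) = (21 + r)*(1/(2*r)) = (21 + r)/(2*r))
G = 127/25401965 (G = 1/(200015 + (21 + (-49 - 332))/(2*(-49 - 332))) = 1/(200015 + (½)*(21 - 381)/(-381)) = 1/(200015 + (½)*(-1/381)*(-360)) = 1/(200015 + 60/127) = 1/(25401965/127) = 127/25401965 ≈ 4.9996e-6)
G + T = 127/25401965 + 481384 = 12228099519687/25401965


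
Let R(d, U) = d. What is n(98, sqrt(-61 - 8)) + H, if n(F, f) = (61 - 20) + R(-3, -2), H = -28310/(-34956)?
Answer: 678319/17478 ≈ 38.810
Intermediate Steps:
H = 14155/17478 (H = -28310*(-1/34956) = 14155/17478 ≈ 0.80988)
n(F, f) = 38 (n(F, f) = (61 - 20) - 3 = 41 - 3 = 38)
n(98, sqrt(-61 - 8)) + H = 38 + 14155/17478 = 678319/17478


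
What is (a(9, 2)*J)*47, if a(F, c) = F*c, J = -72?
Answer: -60912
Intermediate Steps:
(a(9, 2)*J)*47 = ((9*2)*(-72))*47 = (18*(-72))*47 = -1296*47 = -60912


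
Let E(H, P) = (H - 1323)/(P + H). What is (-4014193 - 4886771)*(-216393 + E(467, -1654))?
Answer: 2286280562260140/1187 ≈ 1.9261e+12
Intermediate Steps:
E(H, P) = (-1323 + H)/(H + P)
(-4014193 - 4886771)*(-216393 + E(467, -1654)) = (-4014193 - 4886771)*(-216393 + (-1323 + 467)/(467 - 1654)) = -8900964*(-216393 - 856/(-1187)) = -8900964*(-216393 - 1/1187*(-856)) = -8900964*(-216393 + 856/1187) = -8900964*(-256857635/1187) = 2286280562260140/1187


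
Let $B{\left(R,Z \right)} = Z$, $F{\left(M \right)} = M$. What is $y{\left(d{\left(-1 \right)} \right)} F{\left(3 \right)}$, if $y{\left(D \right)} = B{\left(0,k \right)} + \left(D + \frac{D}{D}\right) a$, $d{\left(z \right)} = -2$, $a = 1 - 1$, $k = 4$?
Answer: $12$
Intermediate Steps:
$a = 0$
$y{\left(D \right)} = 4$ ($y{\left(D \right)} = 4 + \left(D + \frac{D}{D}\right) 0 = 4 + \left(D + 1\right) 0 = 4 + \left(1 + D\right) 0 = 4 + 0 = 4$)
$y{\left(d{\left(-1 \right)} \right)} F{\left(3 \right)} = 4 \cdot 3 = 12$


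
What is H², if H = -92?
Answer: 8464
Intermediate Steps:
H² = (-92)² = 8464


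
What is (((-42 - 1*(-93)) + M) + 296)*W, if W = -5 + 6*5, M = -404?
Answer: -1425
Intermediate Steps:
W = 25 (W = -5 + 30 = 25)
(((-42 - 1*(-93)) + M) + 296)*W = (((-42 - 1*(-93)) - 404) + 296)*25 = (((-42 + 93) - 404) + 296)*25 = ((51 - 404) + 296)*25 = (-353 + 296)*25 = -57*25 = -1425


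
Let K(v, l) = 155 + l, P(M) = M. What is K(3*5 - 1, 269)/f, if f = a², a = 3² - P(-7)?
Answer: 53/32 ≈ 1.6563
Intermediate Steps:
a = 16 (a = 3² - 1*(-7) = 9 + 7 = 16)
f = 256 (f = 16² = 256)
K(3*5 - 1, 269)/f = (155 + 269)/256 = 424*(1/256) = 53/32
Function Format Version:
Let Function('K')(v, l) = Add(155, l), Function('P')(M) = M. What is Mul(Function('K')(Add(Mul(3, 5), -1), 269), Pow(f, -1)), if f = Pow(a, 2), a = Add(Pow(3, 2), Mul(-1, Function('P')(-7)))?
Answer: Rational(53, 32) ≈ 1.6563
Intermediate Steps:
a = 16 (a = Add(Pow(3, 2), Mul(-1, -7)) = Add(9, 7) = 16)
f = 256 (f = Pow(16, 2) = 256)
Mul(Function('K')(Add(Mul(3, 5), -1), 269), Pow(f, -1)) = Mul(Add(155, 269), Pow(256, -1)) = Mul(424, Rational(1, 256)) = Rational(53, 32)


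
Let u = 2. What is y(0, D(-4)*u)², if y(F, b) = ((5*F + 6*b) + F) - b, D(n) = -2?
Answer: 400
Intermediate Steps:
y(F, b) = 5*b + 6*F (y(F, b) = (6*F + 6*b) - b = 5*b + 6*F)
y(0, D(-4)*u)² = (5*(-2*2) + 6*0)² = (5*(-4) + 0)² = (-20 + 0)² = (-20)² = 400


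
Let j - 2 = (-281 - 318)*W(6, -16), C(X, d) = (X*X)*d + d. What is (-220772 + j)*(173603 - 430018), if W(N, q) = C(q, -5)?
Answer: -140757732175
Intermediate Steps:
C(X, d) = d + d*X² (C(X, d) = X²*d + d = d*X² + d = d + d*X²)
W(N, q) = -5 - 5*q² (W(N, q) = -5*(1 + q²) = -5 - 5*q²)
j = 769717 (j = 2 + (-281 - 318)*(-5 - 5*(-16)²) = 2 - 599*(-5 - 5*256) = 2 - 599*(-5 - 1280) = 2 - 599*(-1285) = 2 + 769715 = 769717)
(-220772 + j)*(173603 - 430018) = (-220772 + 769717)*(173603 - 430018) = 548945*(-256415) = -140757732175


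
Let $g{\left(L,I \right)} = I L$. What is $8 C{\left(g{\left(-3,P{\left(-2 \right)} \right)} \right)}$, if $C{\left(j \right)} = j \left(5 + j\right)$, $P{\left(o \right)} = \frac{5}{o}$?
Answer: $750$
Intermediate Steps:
$8 C{\left(g{\left(-3,P{\left(-2 \right)} \right)} \right)} = 8 \frac{5}{-2} \left(-3\right) \left(5 + \frac{5}{-2} \left(-3\right)\right) = 8 \cdot 5 \left(- \frac{1}{2}\right) \left(-3\right) \left(5 + 5 \left(- \frac{1}{2}\right) \left(-3\right)\right) = 8 \left(- \frac{5}{2}\right) \left(-3\right) \left(5 - - \frac{15}{2}\right) = 8 \frac{15 \left(5 + \frac{15}{2}\right)}{2} = 8 \cdot \frac{15}{2} \cdot \frac{25}{2} = 8 \cdot \frac{375}{4} = 750$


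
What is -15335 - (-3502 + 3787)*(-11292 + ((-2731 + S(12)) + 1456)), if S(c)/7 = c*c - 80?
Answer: 3438580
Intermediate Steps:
S(c) = -560 + 7*c² (S(c) = 7*(c*c - 80) = 7*(c² - 80) = 7*(-80 + c²) = -560 + 7*c²)
-15335 - (-3502 + 3787)*(-11292 + ((-2731 + S(12)) + 1456)) = -15335 - (-3502 + 3787)*(-11292 + ((-2731 + (-560 + 7*12²)) + 1456)) = -15335 - 285*(-11292 + ((-2731 + (-560 + 7*144)) + 1456)) = -15335 - 285*(-11292 + ((-2731 + (-560 + 1008)) + 1456)) = -15335 - 285*(-11292 + ((-2731 + 448) + 1456)) = -15335 - 285*(-11292 + (-2283 + 1456)) = -15335 - 285*(-11292 - 827) = -15335 - 285*(-12119) = -15335 - 1*(-3453915) = -15335 + 3453915 = 3438580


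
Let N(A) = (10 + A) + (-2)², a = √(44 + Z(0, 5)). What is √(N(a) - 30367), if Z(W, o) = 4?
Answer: √(-30353 + 4*√3) ≈ 174.2*I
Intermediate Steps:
a = 4*√3 (a = √(44 + 4) = √48 = 4*√3 ≈ 6.9282)
N(A) = 14 + A (N(A) = (10 + A) + 4 = 14 + A)
√(N(a) - 30367) = √((14 + 4*√3) - 30367) = √(-30353 + 4*√3)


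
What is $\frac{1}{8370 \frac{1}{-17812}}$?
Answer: $- \frac{8906}{4185} \approx -2.1281$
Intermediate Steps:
$\frac{1}{8370 \frac{1}{-17812}} = \frac{1}{8370 \left(- \frac{1}{17812}\right)} = \frac{1}{- \frac{4185}{8906}} = - \frac{8906}{4185}$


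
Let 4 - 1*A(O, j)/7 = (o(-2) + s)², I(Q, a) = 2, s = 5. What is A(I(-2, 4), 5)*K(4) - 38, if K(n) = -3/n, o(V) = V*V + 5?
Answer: 970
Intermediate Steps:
o(V) = 5 + V² (o(V) = V² + 5 = 5 + V²)
A(O, j) = -1344 (A(O, j) = 28 - 7*((5 + (-2)²) + 5)² = 28 - 7*((5 + 4) + 5)² = 28 - 7*(9 + 5)² = 28 - 7*14² = 28 - 7*196 = 28 - 1372 = -1344)
A(I(-2, 4), 5)*K(4) - 38 = -(-4032)/4 - 38 = -1344*(-¾) - 38 = 1008 - 38 = 970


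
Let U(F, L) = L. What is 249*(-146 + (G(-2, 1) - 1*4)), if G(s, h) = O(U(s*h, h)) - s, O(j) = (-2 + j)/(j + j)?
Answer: -73953/2 ≈ -36977.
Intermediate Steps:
O(j) = (-2 + j)/(2*j) (O(j) = (-2 + j)/((2*j)) = (-2 + j)*(1/(2*j)) = (-2 + j)/(2*j))
G(s, h) = -s + (-2 + h)/(2*h) (G(s, h) = (-2 + h)/(2*h) - s = -s + (-2 + h)/(2*h))
249*(-146 + (G(-2, 1) - 1*4)) = 249*(-146 + ((½ - 1*(-2) - 1/1) - 1*4)) = 249*(-146 + ((½ + 2 - 1*1) - 4)) = 249*(-146 + ((½ + 2 - 1) - 4)) = 249*(-146 + (3/2 - 4)) = 249*(-146 - 5/2) = 249*(-297/2) = -73953/2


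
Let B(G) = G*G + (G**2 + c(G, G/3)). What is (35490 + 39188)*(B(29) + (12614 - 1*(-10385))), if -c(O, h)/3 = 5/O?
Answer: 53449583652/29 ≈ 1.8431e+9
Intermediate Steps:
c(O, h) = -15/O
B(G) = -15/G + 2*G**2 (B(G) = G*G + (G**2 - 15/G) = G**2 + (G**2 - 15/G) = -15/G + 2*G**2)
(35490 + 39188)*(B(29) + (12614 - 1*(-10385))) = (35490 + 39188)*((-15 + 2*29**3)/29 + (12614 - 1*(-10385))) = 74678*((-15 + 2*24389)/29 + (12614 + 10385)) = 74678*((-15 + 48778)/29 + 22999) = 74678*((1/29)*48763 + 22999) = 74678*(48763/29 + 22999) = 74678*(715734/29) = 53449583652/29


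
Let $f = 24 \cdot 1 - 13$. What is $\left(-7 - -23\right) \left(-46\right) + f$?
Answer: $-725$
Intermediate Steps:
$f = 11$ ($f = 24 - 13 = 11$)
$\left(-7 - -23\right) \left(-46\right) + f = \left(-7 - -23\right) \left(-46\right) + 11 = \left(-7 + 23\right) \left(-46\right) + 11 = 16 \left(-46\right) + 11 = -736 + 11 = -725$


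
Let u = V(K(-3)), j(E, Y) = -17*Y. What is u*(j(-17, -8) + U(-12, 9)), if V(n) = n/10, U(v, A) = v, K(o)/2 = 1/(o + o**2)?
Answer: 62/15 ≈ 4.1333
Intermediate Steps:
K(o) = 2/(o + o**2)
V(n) = n/10 (V(n) = n*(1/10) = n/10)
u = 1/30 (u = (2/(-3*(1 - 3)))/10 = (2*(-1/3)/(-2))/10 = (2*(-1/3)*(-1/2))/10 = (1/10)*(1/3) = 1/30 ≈ 0.033333)
u*(j(-17, -8) + U(-12, 9)) = (-17*(-8) - 12)/30 = (136 - 12)/30 = (1/30)*124 = 62/15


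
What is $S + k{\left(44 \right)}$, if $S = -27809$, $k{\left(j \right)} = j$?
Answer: $-27765$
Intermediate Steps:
$S + k{\left(44 \right)} = -27809 + 44 = -27765$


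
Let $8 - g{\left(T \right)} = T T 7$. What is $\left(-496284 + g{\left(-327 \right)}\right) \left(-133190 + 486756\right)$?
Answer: $-440111531914$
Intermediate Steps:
$g{\left(T \right)} = 8 - 7 T^{2}$ ($g{\left(T \right)} = 8 - T T 7 = 8 - T^{2} \cdot 7 = 8 - 7 T^{2}$)
$\left(-496284 + g{\left(-327 \right)}\right) \left(-133190 + 486756\right) = \left(-496284 + \left(8 - 7 \left(-327\right)^{2}\right)\right) \left(-133190 + 486756\right) = \left(-496284 + \left(8 - 748503\right)\right) 353566 = \left(-496284 - 748495\right) 353566 = \left(-1244779\right) 353566 = -440111531914$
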